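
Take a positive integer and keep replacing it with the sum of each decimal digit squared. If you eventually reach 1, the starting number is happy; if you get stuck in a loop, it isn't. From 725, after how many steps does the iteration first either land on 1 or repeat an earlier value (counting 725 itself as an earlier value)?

13

725 → 7² + 2² + 5² = 49 + 4 + 25 = 78
78 → 7² + 8² = 49 + 64 = 113
113 → 1² + 1² + 3² = 1 + 1 + 9 = 11
11 → 1² + 1² = 1 + 1 = 2
2 → 2² = 4
4 → 4² = 16
16 → 1² + 6² = 1 + 36 = 37
37 → 3² + 7² = 9 + 49 = 58
58 → 5² + 8² = 25 + 64 = 89
89 → 8² + 9² = 64 + 81 = 145
145 → 1² + 4² + 5² = 1 + 16 + 25 = 42
42 → 4² + 2² = 16 + 4 = 20
20 → 2² + 0² = 4 + 0 = 4  — 4 repeats.
That took 13 steps.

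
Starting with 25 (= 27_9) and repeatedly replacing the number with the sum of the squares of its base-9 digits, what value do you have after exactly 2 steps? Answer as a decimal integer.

25 = (2,7)_9 → 2² + 7² = 53
53 = (5,8)_9 → 5² + 8² = 89

89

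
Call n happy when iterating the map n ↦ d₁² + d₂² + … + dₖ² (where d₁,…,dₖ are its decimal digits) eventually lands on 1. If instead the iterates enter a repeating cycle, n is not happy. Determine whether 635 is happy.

635 → 6² + 3² + 5² = 70
70 → 7² + 0² = 49
49 → 4² + 9² = 97
97 → 9² + 7² = 130
130 → 1² + 3² + 0² = 10
10 → 1² + 0² = 1  — reached 1.

happy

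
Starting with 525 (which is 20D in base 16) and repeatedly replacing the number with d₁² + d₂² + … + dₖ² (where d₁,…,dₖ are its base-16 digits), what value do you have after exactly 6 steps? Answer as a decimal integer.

169

525 = (2,0,13)_16 → 173
173 = (10,13)_16 → 269
269 = (1,0,13)_16 → 170
170 = (10,10)_16 → 200
200 = (12,8)_16 → 208
208 = (13,0)_16 → 169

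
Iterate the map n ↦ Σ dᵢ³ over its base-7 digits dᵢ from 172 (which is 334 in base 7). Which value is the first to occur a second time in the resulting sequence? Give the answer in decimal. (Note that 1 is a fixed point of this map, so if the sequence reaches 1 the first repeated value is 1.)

172 = (3,3,4)_7 → 3³ + 3³ + 4³ = 118
118 = (2,2,6)_7 → 2³ + 2³ + 6³ = 232
232 = (4,5,1)_7 → 4³ + 5³ + 1³ = 190
190 = (3,6,1)_7 → 3³ + 6³ + 1³ = 244
244 = (4,6,6)_7 → 4³ + 6³ + 6³ = 496
496 = (1,3,0,6)_7 → 1³ + 3³ + 0³ + 6³ = 244  — 244 already appeared earlier.

244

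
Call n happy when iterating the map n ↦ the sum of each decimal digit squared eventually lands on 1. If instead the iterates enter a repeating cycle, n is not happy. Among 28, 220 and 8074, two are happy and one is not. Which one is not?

28: 28 → 68 → 100 → 1  — reaches 1 (happy)
220: 220 → 8 → 64 → 52 → 29 → 85 → 89 → 145 → 42 → 20 → 4 → 16 → 37 → 58 → 89  — repeats 89 (not happy)
8074: 8074 → 129 → 86 → 100 → 1  — reaches 1 (happy)

220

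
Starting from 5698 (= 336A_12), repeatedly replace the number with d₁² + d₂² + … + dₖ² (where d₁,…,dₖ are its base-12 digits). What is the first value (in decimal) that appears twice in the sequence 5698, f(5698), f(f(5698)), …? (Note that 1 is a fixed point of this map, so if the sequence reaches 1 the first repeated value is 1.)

25

5698 = (3,3,6,10)_12 → 3² + 3² + 6² + 10² = 154
154 = (1,0,10)_12 → 1² + 0² + 10² = 101
101 = (8,5)_12 → 8² + 5² = 89
89 = (7,5)_12 → 7² + 5² = 74
74 = (6,2)_12 → 6² + 2² = 40
40 = (3,4)_12 → 3² + 4² = 25
25 = (2,1)_12 → 2² + 1² = 5
5 = (5)_12 → 5² = 25  — 25 already appeared earlier.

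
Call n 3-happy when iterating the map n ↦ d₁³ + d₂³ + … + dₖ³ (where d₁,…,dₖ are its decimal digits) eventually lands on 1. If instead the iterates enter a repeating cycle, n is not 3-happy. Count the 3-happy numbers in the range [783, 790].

783: 783 → 882 → 1032 → 36 → 243 → 99 → 1458 → 702 → 351 → 153 → 153  — not 3-happy
784: 784 → 919 → 1459 → 919  — not 3-happy
785: 785 → 980 → 1241 → 74 → 407 → 407  — not 3-happy
786: 786 → 1071 → 345 → 216 → 225 → 141 → 66 → 432 → 99 → 1458 → 702 → 351 → 153 → 153  — not 3-happy
787: 787 → 1198 → 1243 → 100 → 1  — 3-happy
788: 788 → 1367 → 587 → 980 → 1241 → 74 → 407 → 407  — not 3-happy
789: 789 → 1584 → 702 → 351 → 153 → 153  — not 3-happy
790: 790 → 1072 → 352 → 160 → 217 → 352  — not 3-happy
3-happy: 787

1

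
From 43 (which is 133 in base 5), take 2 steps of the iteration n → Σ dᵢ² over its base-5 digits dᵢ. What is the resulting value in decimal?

43 = (1,3,3)_5 → 1² + 3² + 3² = 19
19 = (3,4)_5 → 3² + 4² = 25

25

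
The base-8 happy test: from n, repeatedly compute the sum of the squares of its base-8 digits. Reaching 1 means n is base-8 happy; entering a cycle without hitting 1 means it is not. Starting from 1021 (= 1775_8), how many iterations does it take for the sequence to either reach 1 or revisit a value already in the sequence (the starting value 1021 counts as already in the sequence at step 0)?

1021 = (1,7,7,5)_8 → 1² + 7² + 7² + 5² = 124
124 = (1,7,4)_8 → 1² + 7² + 4² = 66
66 = (1,0,2)_8 → 1² + 0² + 2² = 5
5 = (5)_8 → 5² = 25
25 = (3,1)_8 → 3² + 1² = 10
10 = (1,2)_8 → 1² + 2² = 5  — 5 repeats.
That took 6 steps.

6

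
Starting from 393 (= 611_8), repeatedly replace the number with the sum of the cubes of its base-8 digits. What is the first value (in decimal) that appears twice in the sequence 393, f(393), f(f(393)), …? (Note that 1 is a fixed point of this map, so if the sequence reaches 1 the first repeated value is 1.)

559

393 = (6,1,1)_8 → 218
218 = (3,3,2)_8 → 62
62 = (7,6)_8 → 559
559 = (1,0,5,7)_8 → 469
469 = (7,2,5)_8 → 476
476 = (7,3,4)_8 → 434
434 = (6,6,2)_8 → 440
440 = (6,7,0)_8 → 559  — 559 already appeared earlier.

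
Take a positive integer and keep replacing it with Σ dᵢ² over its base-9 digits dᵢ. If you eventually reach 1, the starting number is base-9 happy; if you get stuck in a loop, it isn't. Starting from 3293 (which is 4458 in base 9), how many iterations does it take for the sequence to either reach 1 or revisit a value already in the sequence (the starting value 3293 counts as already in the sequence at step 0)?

3293 = (4,4,5,8)_9 → 4² + 4² + 5² + 8² = 16 + 16 + 25 + 64 = 121
121 = (1,4,4)_9 → 1² + 4² + 4² = 1 + 16 + 16 = 33
33 = (3,6)_9 → 3² + 6² = 9 + 36 = 45
45 = (5,0)_9 → 5² + 0² = 25 + 0 = 25
25 = (2,7)_9 → 2² + 7² = 4 + 49 = 53
53 = (5,8)_9 → 5² + 8² = 25 + 64 = 89
89 = (1,0,8)_9 → 1² + 0² + 8² = 1 + 0 + 64 = 65
65 = (7,2)_9 → 7² + 2² = 49 + 4 = 53  — 53 repeats.
That took 8 steps.

8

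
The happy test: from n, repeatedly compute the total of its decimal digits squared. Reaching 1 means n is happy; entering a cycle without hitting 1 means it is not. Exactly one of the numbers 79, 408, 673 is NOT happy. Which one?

79: 79 → 130 → 10 → 1  — reaches 1 (happy)
408: 408 → 80 → 64 → 52 → 29 → 85 → 89 → 145 → 42 → 20 → 4 → 16 → 37 → 58 → 89  — repeats 89 (not happy)
673: 673 → 94 → 97 → 130 → 10 → 1  — reaches 1 (happy)

408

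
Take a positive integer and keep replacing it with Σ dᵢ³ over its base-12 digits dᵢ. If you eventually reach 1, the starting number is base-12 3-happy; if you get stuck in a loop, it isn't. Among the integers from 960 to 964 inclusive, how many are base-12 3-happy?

3

960: 960 → 728 → 637 → 190 → 1028 → 856 → 1520 → 1728 → 1  — base-12 3-happy
961: 961 → 729 → 854 → 1464 → 1008 → 343 → 415 → 1351 → 1136 → 1855 → 1344 → 793 → 342 → 288 → 8 → 512 → 755 → 1464  — not base-12 3-happy
962: 962 → 736 → 190 → 1028 → 856 → 1520 → 1728 → 1  — base-12 3-happy
963: 963 → 755 → 1464 → 1008 → 343 → 415 → 1351 → 1136 → 1855 → 1344 → 793 → 342 → 288 → 8 → 512 → 755  — not base-12 3-happy
964: 964 → 792 → 341 → 197 → 190 → 1028 → 856 → 1520 → 1728 → 1  — base-12 3-happy
base-12 3-happy: 960, 962, 964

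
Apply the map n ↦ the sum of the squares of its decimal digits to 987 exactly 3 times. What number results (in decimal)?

987 → 9² + 8² + 7² = 194
194 → 1² + 9² + 4² = 98
98 → 9² + 8² = 145

145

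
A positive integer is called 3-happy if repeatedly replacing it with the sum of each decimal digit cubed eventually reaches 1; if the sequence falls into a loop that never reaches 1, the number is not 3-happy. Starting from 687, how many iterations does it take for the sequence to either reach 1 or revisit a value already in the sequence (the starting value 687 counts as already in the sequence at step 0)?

687 → 6³ + 8³ + 7³ = 1071
1071 → 1³ + 0³ + 7³ + 1³ = 345
345 → 3³ + 4³ + 5³ = 216
216 → 2³ + 1³ + 6³ = 225
225 → 2³ + 2³ + 5³ = 141
141 → 1³ + 4³ + 1³ = 66
66 → 6³ + 6³ = 432
432 → 4³ + 3³ + 2³ = 99
99 → 9³ + 9³ = 1458
1458 → 1³ + 4³ + 5³ + 8³ = 702
702 → 7³ + 0³ + 2³ = 351
351 → 3³ + 5³ + 1³ = 153
153 → 1³ + 5³ + 3³ = 153  — 153 repeats.
That took 13 steps.

13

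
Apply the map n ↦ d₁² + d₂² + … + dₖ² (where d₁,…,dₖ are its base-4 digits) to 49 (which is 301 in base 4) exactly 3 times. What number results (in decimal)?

49 = (3,0,1)_4 → 10
10 = (2,2)_4 → 8
8 = (2,0)_4 → 4

4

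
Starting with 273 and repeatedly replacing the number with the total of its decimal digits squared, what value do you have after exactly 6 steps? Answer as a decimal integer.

89

273 → 2² + 7² + 3² = 4 + 49 + 9 = 62
62 → 6² + 2² = 36 + 4 = 40
40 → 4² + 0² = 16 + 0 = 16
16 → 1² + 6² = 1 + 36 = 37
37 → 3² + 7² = 9 + 49 = 58
58 → 5² + 8² = 25 + 64 = 89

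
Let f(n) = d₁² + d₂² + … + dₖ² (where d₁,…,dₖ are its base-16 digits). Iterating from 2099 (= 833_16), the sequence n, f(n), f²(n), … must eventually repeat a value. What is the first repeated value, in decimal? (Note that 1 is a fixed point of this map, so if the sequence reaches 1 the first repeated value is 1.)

2099 = (8,3,3)_16 → 8² + 3² + 3² = 64 + 9 + 9 = 82
82 = (5,2)_16 → 5² + 2² = 25 + 4 = 29
29 = (1,13)_16 → 1² + 13² = 1 + 169 = 170
170 = (10,10)_16 → 10² + 10² = 100 + 100 = 200
200 = (12,8)_16 → 12² + 8² = 144 + 64 = 208
208 = (13,0)_16 → 13² + 0² = 169 + 0 = 169
169 = (10,9)_16 → 10² + 9² = 100 + 81 = 181
181 = (11,5)_16 → 11² + 5² = 121 + 25 = 146
146 = (9,2)_16 → 9² + 2² = 81 + 4 = 85
85 = (5,5)_16 → 5² + 5² = 25 + 25 = 50
50 = (3,2)_16 → 3² + 2² = 9 + 4 = 13
13 = (13)_16 → 13² = 169  — 169 already appeared earlier.

169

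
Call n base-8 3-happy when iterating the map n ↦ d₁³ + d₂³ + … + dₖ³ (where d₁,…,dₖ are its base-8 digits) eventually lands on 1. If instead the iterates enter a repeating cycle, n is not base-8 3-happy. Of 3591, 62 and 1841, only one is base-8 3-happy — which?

3591

3591: 3591 → 686 → 350 → 368 → 341 → 258 → 72 → 2 → 8 → 1  — reaches 1 (base-8 3-happy)
62: 62 → 559 → 469 → 476 → 434 → 440 → 559  — repeats 559 (not base-8 3-happy)
1841: 1841 → 308 → 344 → 152 → 35 → 91 → 55 → 559 → 469 → 476 → 434 → 440 → 559  — repeats 559 (not base-8 3-happy)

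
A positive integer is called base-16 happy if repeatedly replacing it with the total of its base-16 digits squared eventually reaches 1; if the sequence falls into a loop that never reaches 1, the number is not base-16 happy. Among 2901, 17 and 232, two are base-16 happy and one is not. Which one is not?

2901

2901: 2901 → 171 → 221 → 338 → 30 → 197 → 169 → 181 → 146 → 85 → 50 → 13 → 169  — repeats 169 (not base-16 happy)
17: 17 → 2 → 4 → 16 → 1  — reaches 1 (base-16 happy)
232: 232 → 260 → 17 → 2 → 4 → 16 → 1  — reaches 1 (base-16 happy)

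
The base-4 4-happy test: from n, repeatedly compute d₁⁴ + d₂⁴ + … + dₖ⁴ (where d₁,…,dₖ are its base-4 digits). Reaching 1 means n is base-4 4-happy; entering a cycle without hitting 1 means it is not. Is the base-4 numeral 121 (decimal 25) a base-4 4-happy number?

base-4 4-happy

25 = (1,2,1)_4 → 18
18 = (1,0,2)_4 → 17
17 = (1,0,1)_4 → 2
2 = (2)_4 → 16
16 = (1,0,0)_4 → 1  — reached 1.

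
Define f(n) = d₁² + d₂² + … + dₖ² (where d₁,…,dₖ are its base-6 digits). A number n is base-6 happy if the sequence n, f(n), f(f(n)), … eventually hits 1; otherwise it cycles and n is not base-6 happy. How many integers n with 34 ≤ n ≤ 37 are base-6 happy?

34: 34 → 41 → 26 → 20 → 13 → 5 → 25 → 17 → 29 → 41  (repeats 41)
35: 35 → 50 → 9 → 10 → 17 → 29 → 41 → 26 → 20 → 13 → 5 → 25 → 17  (repeats 17)
36: 36 → 1  (reaches 1)
37: 37 → 2 → 4 → 16 → 20 → 13 → 5 → 25 → 17 → 29 → 41 → 26 → 20  (repeats 20)
base-6 happy: 36

1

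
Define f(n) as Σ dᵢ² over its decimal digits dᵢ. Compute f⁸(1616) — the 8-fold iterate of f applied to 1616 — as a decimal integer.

42

1616 → 74
74 → 65
65 → 61
61 → 37
37 → 58
58 → 89
89 → 145
145 → 42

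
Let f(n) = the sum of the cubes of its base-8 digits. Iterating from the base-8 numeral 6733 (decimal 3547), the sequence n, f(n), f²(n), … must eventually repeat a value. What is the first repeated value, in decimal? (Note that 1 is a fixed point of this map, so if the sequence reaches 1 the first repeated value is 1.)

3547 = (6,7,3,3)_8 → 6³ + 7³ + 3³ + 3³ = 216 + 343 + 27 + 27 = 613
613 = (1,1,4,5)_8 → 1³ + 1³ + 4³ + 5³ = 1 + 1 + 64 + 125 = 191
191 = (2,7,7)_8 → 2³ + 7³ + 7³ = 8 + 343 + 343 = 694
694 = (1,2,6,6)_8 → 1³ + 2³ + 6³ + 6³ = 1 + 8 + 216 + 216 = 441
441 = (6,7,1)_8 → 6³ + 7³ + 1³ = 216 + 343 + 1 = 560
560 = (1,0,6,0)_8 → 1³ + 0³ + 6³ + 0³ = 1 + 0 + 216 + 0 = 217
217 = (3,3,1)_8 → 3³ + 3³ + 1³ = 27 + 27 + 1 = 55
55 = (6,7)_8 → 6³ + 7³ = 216 + 343 = 559
559 = (1,0,5,7)_8 → 1³ + 0³ + 5³ + 7³ = 1 + 0 + 125 + 343 = 469
469 = (7,2,5)_8 → 7³ + 2³ + 5³ = 343 + 8 + 125 = 476
476 = (7,3,4)_8 → 7³ + 3³ + 4³ = 343 + 27 + 64 = 434
434 = (6,6,2)_8 → 6³ + 6³ + 2³ = 216 + 216 + 8 = 440
440 = (6,7,0)_8 → 6³ + 7³ + 0³ = 216 + 343 + 0 = 559  — 559 already appeared earlier.

559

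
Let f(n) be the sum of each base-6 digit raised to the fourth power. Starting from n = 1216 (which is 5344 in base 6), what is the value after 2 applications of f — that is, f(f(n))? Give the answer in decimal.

1331

1216 = (5,3,4,4)_6 → 1218
1218 = (5,3,5,0)_6 → 1331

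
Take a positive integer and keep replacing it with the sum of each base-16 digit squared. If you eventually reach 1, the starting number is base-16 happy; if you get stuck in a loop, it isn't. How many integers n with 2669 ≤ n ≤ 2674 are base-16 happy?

3

2669: 2669 → 305 → 11 → 121 → 130 → 68 → 32 → 4 → 16 → 1  (reaches 1)
2670: 2670 → 332 → 161 → 101 → 61 → 178 → 125 → 218 → 269 → 170 → 200 → 208 → 169 → 181 → 146 → 85 → 50 → 13 → 169  (repeats 169)
2671: 2671 → 361 → 118 → 85 → 50 → 13 → 169 → 181 → 146 → 85  (repeats 85)
2672: 2672 → 149 → 106 → 136 → 128 → 64 → 16 → 1  (reaches 1)
2673: 2673 → 150 → 117 → 74 → 116 → 65 → 17 → 2 → 4 → 16 → 1  (reaches 1)
2674: 2674 → 153 → 162 → 104 → 100 → 52 → 25 → 82 → 29 → 170 → 200 → 208 → 169 → 181 → 146 → 85 → 50 → 13 → 169  (repeats 169)
base-16 happy: 2669, 2672, 2673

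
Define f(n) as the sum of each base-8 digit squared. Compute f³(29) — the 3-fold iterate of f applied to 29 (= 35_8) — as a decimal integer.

29 = (3,5)_8 → 3² + 5² = 34
34 = (4,2)_8 → 4² + 2² = 20
20 = (2,4)_8 → 2² + 4² = 20

20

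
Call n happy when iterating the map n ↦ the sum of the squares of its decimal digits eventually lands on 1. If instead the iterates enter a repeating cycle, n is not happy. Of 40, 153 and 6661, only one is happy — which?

40: 40 → 16 → 37 → 58 → 89 → 145 → 42 → 20 → 4 → 16  — repeats 16 (not happy)
153: 153 → 35 → 34 → 25 → 29 → 85 → 89 → 145 → 42 → 20 → 4 → 16 → 37 → 58 → 89  — repeats 89 (not happy)
6661: 6661 → 109 → 82 → 68 → 100 → 1  — reaches 1 (happy)

6661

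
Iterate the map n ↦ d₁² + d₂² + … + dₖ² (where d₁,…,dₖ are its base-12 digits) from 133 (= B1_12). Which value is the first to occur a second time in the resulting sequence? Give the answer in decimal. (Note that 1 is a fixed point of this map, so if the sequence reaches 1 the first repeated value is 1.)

133 = (11,1)_12 → 122
122 = (10,2)_12 → 104
104 = (8,8)_12 → 128
128 = (10,8)_12 → 164
164 = (1,1,8)_12 → 66
66 = (5,6)_12 → 61
61 = (5,1)_12 → 26
26 = (2,2)_12 → 8
8 = (8)_12 → 64
64 = (5,4)_12 → 41
41 = (3,5)_12 → 34
34 = (2,10)_12 → 104  — 104 already appeared earlier.

104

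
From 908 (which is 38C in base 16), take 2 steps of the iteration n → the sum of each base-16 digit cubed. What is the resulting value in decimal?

908 = (3,8,12)_16 → 3³ + 8³ + 12³ = 27 + 512 + 1728 = 2267
2267 = (8,13,11)_16 → 8³ + 13³ + 11³ = 512 + 2197 + 1331 = 4040

4040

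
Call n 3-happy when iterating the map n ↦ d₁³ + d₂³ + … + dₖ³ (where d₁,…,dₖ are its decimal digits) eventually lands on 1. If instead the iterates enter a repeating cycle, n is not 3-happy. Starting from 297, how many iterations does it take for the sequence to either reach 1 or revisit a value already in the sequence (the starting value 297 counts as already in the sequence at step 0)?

4

297 → 2³ + 9³ + 7³ = 1080
1080 → 1³ + 0³ + 8³ + 0³ = 513
513 → 5³ + 1³ + 3³ = 153
153 → 1³ + 5³ + 3³ = 153  — 153 repeats.
That took 4 steps.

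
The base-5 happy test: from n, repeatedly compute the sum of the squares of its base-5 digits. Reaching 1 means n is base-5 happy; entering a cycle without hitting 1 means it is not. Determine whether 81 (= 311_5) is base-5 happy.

81 = (3,1,1)_5 → 3² + 1² + 1² = 9 + 1 + 1 = 11
11 = (2,1)_5 → 2² + 1² = 4 + 1 = 5
5 = (1,0)_5 → 1² + 0² = 1 + 0 = 1  — reached 1.

base-5 happy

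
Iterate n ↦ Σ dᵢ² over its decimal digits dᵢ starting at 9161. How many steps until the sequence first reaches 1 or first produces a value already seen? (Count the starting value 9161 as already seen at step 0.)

9161 → 9² + 1² + 6² + 1² = 119
119 → 1² + 1² + 9² = 83
83 → 8² + 3² = 73
73 → 7² + 3² = 58
58 → 5² + 8² = 89
89 → 8² + 9² = 145
145 → 1² + 4² + 5² = 42
42 → 4² + 2² = 20
20 → 2² + 0² = 4
4 → 4² = 16
16 → 1² + 6² = 37
37 → 3² + 7² = 58  — 58 repeats.
That took 12 steps.

12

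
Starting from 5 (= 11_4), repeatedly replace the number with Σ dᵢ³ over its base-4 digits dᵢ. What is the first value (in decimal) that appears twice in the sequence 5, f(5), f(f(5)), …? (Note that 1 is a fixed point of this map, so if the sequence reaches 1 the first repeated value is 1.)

8

5 = (1,1)_4 → 1³ + 1³ = 2
2 = (2)_4 → 2³ = 8
8 = (2,0)_4 → 2³ + 0³ = 8  — 8 already appeared earlier.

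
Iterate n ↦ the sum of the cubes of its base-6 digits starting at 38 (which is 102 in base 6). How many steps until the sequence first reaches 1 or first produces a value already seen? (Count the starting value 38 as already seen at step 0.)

38 = (1,0,2)_6 → 9
9 = (1,3)_6 → 28
28 = (4,4)_6 → 128
128 = (3,3,2)_6 → 62
62 = (1,4,2)_6 → 73
73 = (2,0,1)_6 → 9  — 9 repeats.
That took 6 steps.

6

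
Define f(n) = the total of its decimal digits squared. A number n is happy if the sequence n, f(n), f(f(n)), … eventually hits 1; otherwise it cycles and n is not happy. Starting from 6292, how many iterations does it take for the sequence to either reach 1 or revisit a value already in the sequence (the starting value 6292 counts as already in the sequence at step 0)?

6292 → 6² + 2² + 9² + 2² = 36 + 4 + 81 + 4 = 125
125 → 1² + 2² + 5² = 1 + 4 + 25 = 30
30 → 3² + 0² = 9 + 0 = 9
9 → 9² = 81
81 → 8² + 1² = 64 + 1 = 65
65 → 6² + 5² = 36 + 25 = 61
61 → 6² + 1² = 36 + 1 = 37
37 → 3² + 7² = 9 + 49 = 58
58 → 5² + 8² = 25 + 64 = 89
89 → 8² + 9² = 64 + 81 = 145
145 → 1² + 4² + 5² = 1 + 16 + 25 = 42
42 → 4² + 2² = 16 + 4 = 20
20 → 2² + 0² = 4 + 0 = 4
4 → 4² = 16
16 → 1² + 6² = 1 + 36 = 37  — 37 repeats.
That took 15 steps.

15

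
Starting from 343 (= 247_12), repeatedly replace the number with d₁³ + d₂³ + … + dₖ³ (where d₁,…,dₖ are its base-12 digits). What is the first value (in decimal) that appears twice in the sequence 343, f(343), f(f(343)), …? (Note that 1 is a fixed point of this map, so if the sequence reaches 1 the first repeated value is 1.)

343

343 = (2,4,7)_12 → 415
415 = (2,10,7)_12 → 1351
1351 = (9,4,7)_12 → 1136
1136 = (7,10,8)_12 → 1855
1855 = (1,0,10,7)_12 → 1344
1344 = (9,4,0)_12 → 793
793 = (5,6,1)_12 → 342
342 = (2,4,6)_12 → 288
288 = (2,0,0)_12 → 8
8 = (8)_12 → 512
512 = (3,6,8)_12 → 755
755 = (5,2,11)_12 → 1464
1464 = (10,2,0)_12 → 1008
1008 = (7,0,0)_12 → 343  — 343 already appeared earlier.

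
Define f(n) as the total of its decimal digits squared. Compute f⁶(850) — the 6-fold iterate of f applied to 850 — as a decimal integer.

850 → 8² + 5² + 0² = 64 + 25 + 0 = 89
89 → 8² + 9² = 64 + 81 = 145
145 → 1² + 4² + 5² = 1 + 16 + 25 = 42
42 → 4² + 2² = 16 + 4 = 20
20 → 2² + 0² = 4 + 0 = 4
4 → 4² = 16

16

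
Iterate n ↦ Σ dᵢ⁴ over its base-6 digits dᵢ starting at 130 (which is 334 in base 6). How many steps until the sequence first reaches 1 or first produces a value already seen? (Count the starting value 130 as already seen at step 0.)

11

130 = (3,3,4)_6 → 418
418 = (1,5,3,4)_6 → 963
963 = (4,2,4,3)_6 → 609
609 = (2,4,5,3)_6 → 978
978 = (4,3,1,0)_6 → 338
338 = (1,3,2,2)_6 → 114
114 = (3,1,0)_6 → 82
82 = (2,1,4)_6 → 273
273 = (1,1,3,3)_6 → 164
164 = (4,3,2)_6 → 353
353 = (1,3,4,5)_6 → 963  — 963 repeats.
That took 11 steps.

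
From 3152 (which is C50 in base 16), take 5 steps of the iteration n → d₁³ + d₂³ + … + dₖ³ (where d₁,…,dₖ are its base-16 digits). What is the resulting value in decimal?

3152 = (12,5,0)_16 → 12³ + 5³ + 0³ = 1728 + 125 + 0 = 1853
1853 = (7,3,13)_16 → 7³ + 3³ + 13³ = 343 + 27 + 2197 = 2567
2567 = (10,0,7)_16 → 10³ + 0³ + 7³ = 1000 + 0 + 343 = 1343
1343 = (5,3,15)_16 → 5³ + 3³ + 15³ = 125 + 27 + 3375 = 3527
3527 = (13,12,7)_16 → 13³ + 12³ + 7³ = 2197 + 1728 + 343 = 4268

4268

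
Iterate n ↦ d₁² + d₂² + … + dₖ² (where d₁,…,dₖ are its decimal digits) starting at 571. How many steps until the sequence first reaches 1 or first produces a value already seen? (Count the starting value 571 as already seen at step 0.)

13

571 → 5² + 7² + 1² = 75
75 → 7² + 5² = 74
74 → 7² + 4² = 65
65 → 6² + 5² = 61
61 → 6² + 1² = 37
37 → 3² + 7² = 58
58 → 5² + 8² = 89
89 → 8² + 9² = 145
145 → 1² + 4² + 5² = 42
42 → 4² + 2² = 20
20 → 2² + 0² = 4
4 → 4² = 16
16 → 1² + 6² = 37  — 37 repeats.
That took 13 steps.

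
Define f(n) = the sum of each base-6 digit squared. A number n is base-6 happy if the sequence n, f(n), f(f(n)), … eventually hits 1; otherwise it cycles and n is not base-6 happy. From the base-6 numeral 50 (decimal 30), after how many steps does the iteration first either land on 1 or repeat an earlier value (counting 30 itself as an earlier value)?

30 = (5,0)_6 → 5² + 0² = 25
25 = (4,1)_6 → 4² + 1² = 17
17 = (2,5)_6 → 2² + 5² = 29
29 = (4,5)_6 → 4² + 5² = 41
41 = (1,0,5)_6 → 1² + 0² + 5² = 26
26 = (4,2)_6 → 4² + 2² = 20
20 = (3,2)_6 → 3² + 2² = 13
13 = (2,1)_6 → 2² + 1² = 5
5 = (5)_6 → 5² = 25  — 25 repeats.
That took 9 steps.

9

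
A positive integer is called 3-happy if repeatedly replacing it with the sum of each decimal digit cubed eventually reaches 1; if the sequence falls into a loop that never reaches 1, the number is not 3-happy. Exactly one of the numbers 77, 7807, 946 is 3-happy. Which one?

7807

77: 77 → 686 → 944 → 857 → 980 → 1241 → 74 → 407 → 407  — repeats 407 (not 3-happy)
7807: 7807 → 1198 → 1243 → 100 → 1  — reaches 1 (3-happy)
946: 946 → 1009 → 730 → 370 → 370  — repeats 370 (not 3-happy)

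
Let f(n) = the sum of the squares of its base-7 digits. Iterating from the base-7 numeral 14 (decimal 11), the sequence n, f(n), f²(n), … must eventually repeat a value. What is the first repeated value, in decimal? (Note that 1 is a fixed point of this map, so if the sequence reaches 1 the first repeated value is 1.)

17

11 = (1,4)_7 → 1² + 4² = 17
17 = (2,3)_7 → 2² + 3² = 13
13 = (1,6)_7 → 1² + 6² = 37
37 = (5,2)_7 → 5² + 2² = 29
29 = (4,1)_7 → 4² + 1² = 17  — 17 already appeared earlier.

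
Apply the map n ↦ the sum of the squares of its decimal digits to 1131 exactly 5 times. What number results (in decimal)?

1131 → 1² + 1² + 3² + 1² = 1 + 1 + 9 + 1 = 12
12 → 1² + 2² = 1 + 4 = 5
5 → 5² = 25
25 → 2² + 5² = 4 + 25 = 29
29 → 2² + 9² = 4 + 81 = 85

85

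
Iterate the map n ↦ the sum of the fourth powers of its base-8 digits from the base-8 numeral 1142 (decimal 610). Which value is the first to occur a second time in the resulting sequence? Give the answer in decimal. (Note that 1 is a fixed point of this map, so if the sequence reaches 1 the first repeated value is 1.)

1

610 = (1,1,4,2)_8 → 1⁴ + 1⁴ + 4⁴ + 2⁴ = 1 + 1 + 256 + 16 = 274
274 = (4,2,2)_8 → 4⁴ + 2⁴ + 2⁴ = 256 + 16 + 16 = 288
288 = (4,4,0)_8 → 4⁴ + 4⁴ + 0⁴ = 256 + 256 + 0 = 512
512 = (1,0,0,0)_8 → 1⁴ + 0⁴ + 0⁴ + 0⁴ = 1 + 0 + 0 + 0 = 1  — reached the fixed point 1.
1 → 1, so 1 is the first repeated value.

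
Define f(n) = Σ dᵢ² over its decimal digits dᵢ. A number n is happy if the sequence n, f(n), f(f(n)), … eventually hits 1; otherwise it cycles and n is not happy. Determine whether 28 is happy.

happy

28 → 2² + 8² = 4 + 64 = 68
68 → 6² + 8² = 36 + 64 = 100
100 → 1² + 0² + 0² = 1 + 0 + 0 = 1  — reached 1.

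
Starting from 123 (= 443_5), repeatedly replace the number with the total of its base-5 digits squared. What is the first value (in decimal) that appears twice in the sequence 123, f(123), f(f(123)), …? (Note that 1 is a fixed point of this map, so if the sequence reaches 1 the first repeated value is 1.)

123 = (4,4,3)_5 → 41
41 = (1,3,1)_5 → 11
11 = (2,1)_5 → 5
5 = (1,0)_5 → 1  — reached the fixed point 1.
1 → 1, so 1 is the first repeated value.

1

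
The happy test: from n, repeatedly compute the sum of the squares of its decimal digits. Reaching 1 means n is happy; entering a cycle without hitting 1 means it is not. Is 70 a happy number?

happy

70 → 7² + 0² = 49 + 0 = 49
49 → 4² + 9² = 16 + 81 = 97
97 → 9² + 7² = 81 + 49 = 130
130 → 1² + 3² + 0² = 1 + 9 + 0 = 10
10 → 1² + 0² = 1 + 0 = 1  — reached 1.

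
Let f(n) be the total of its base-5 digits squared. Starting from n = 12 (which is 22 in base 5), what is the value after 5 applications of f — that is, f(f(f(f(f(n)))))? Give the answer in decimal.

12 = (2,2)_5 → 2² + 2² = 4 + 4 = 8
8 = (1,3)_5 → 1² + 3² = 1 + 9 = 10
10 = (2,0)_5 → 2² + 0² = 4 + 0 = 4
4 = (4)_5 → 4² = 16
16 = (3,1)_5 → 3² + 1² = 9 + 1 = 10

10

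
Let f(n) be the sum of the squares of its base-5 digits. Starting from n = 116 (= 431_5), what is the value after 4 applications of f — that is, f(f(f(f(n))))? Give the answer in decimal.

16

116 = (4,3,1)_5 → 4² + 3² + 1² = 26
26 = (1,0,1)_5 → 1² + 0² + 1² = 2
2 = (2)_5 → 2² = 4
4 = (4)_5 → 4² = 16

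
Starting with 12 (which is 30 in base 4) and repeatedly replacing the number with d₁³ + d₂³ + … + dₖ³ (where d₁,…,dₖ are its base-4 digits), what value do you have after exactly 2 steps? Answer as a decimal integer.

36

12 = (3,0)_4 → 3³ + 0³ = 27 + 0 = 27
27 = (1,2,3)_4 → 1³ + 2³ + 3³ = 1 + 8 + 27 = 36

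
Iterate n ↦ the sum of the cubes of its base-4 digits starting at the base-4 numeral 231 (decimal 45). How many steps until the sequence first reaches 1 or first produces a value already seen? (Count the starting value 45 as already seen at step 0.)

45 = (2,3,1)_4 → 2³ + 3³ + 1³ = 36
36 = (2,1,0)_4 → 2³ + 1³ + 0³ = 9
9 = (2,1)_4 → 2³ + 1³ = 9  — 9 repeats.
That took 3 steps.

3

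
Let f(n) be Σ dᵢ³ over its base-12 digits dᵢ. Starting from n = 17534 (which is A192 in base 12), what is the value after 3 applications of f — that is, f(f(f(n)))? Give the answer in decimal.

17534 = (10,1,9,2)_12 → 10³ + 1³ + 9³ + 2³ = 1738
1738 = (1,0,0,10)_12 → 1³ + 0³ + 0³ + 10³ = 1001
1001 = (6,11,5)_12 → 6³ + 11³ + 5³ = 1672

1672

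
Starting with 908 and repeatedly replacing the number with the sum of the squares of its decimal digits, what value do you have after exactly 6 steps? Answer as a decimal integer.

37

908 → 9² + 0² + 8² = 145
145 → 1² + 4² + 5² = 42
42 → 4² + 2² = 20
20 → 2² + 0² = 4
4 → 4² = 16
16 → 1² + 6² = 37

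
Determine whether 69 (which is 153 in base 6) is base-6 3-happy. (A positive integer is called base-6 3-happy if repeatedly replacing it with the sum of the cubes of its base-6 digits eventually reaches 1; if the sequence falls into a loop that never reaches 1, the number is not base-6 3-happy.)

base-6 3-happy

69 = (1,5,3)_6 → 1³ + 5³ + 3³ = 1 + 125 + 27 = 153
153 = (4,1,3)_6 → 4³ + 1³ + 3³ = 64 + 1 + 27 = 92
92 = (2,3,2)_6 → 2³ + 3³ + 2³ = 8 + 27 + 8 = 43
43 = (1,1,1)_6 → 1³ + 1³ + 1³ = 1 + 1 + 1 = 3
3 = (3)_6 → 3³ = 27
27 = (4,3)_6 → 4³ + 3³ = 64 + 27 = 91
91 = (2,3,1)_6 → 2³ + 3³ + 1³ = 8 + 27 + 1 = 36
36 = (1,0,0)_6 → 1³ + 0³ + 0³ = 1 + 0 + 0 = 1  — reached 1.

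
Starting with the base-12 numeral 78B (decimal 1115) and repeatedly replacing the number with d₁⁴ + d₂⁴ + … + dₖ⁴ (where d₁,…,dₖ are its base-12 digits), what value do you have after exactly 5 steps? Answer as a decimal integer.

1115 = (7,8,11)_12 → 21138
21138 = (1,0,2,9,6)_12 → 7874
7874 = (4,6,8,2)_12 → 5664
5664 = (3,3,4,0)_12 → 418
418 = (2,10,10)_12 → 20016

20016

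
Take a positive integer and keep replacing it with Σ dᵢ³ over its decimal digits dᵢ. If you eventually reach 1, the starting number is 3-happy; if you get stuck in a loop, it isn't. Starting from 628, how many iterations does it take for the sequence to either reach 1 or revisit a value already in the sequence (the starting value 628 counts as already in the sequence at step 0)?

9

628 → 6³ + 2³ + 8³ = 216 + 8 + 512 = 736
736 → 7³ + 3³ + 6³ = 343 + 27 + 216 = 586
586 → 5³ + 8³ + 6³ = 125 + 512 + 216 = 853
853 → 8³ + 5³ + 3³ = 512 + 125 + 27 = 664
664 → 6³ + 6³ + 4³ = 216 + 216 + 64 = 496
496 → 4³ + 9³ + 6³ = 64 + 729 + 216 = 1009
1009 → 1³ + 0³ + 0³ + 9³ = 1 + 0 + 0 + 729 = 730
730 → 7³ + 3³ + 0³ = 343 + 27 + 0 = 370
370 → 3³ + 7³ + 0³ = 27 + 343 + 0 = 370  — 370 repeats.
That took 9 steps.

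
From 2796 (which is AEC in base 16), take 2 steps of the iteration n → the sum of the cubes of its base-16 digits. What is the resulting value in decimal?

2796 = (10,14,12)_16 → 5472
5472 = (1,5,6,0)_16 → 342

342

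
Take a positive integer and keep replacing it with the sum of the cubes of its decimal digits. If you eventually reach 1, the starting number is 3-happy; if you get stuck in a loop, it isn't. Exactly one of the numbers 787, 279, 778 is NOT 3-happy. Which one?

279

787: 787 → 1198 → 1243 → 100 → 1  — reaches 1 (3-happy)
279: 279 → 1080 → 513 → 153 → 153  — repeats 153 (not 3-happy)
778: 778 → 1198 → 1243 → 100 → 1  — reaches 1 (3-happy)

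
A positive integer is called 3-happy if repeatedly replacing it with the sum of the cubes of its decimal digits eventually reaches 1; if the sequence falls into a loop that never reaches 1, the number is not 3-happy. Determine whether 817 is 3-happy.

817 → 8³ + 1³ + 7³ = 856
856 → 8³ + 5³ + 6³ = 853
853 → 8³ + 5³ + 3³ = 664
664 → 6³ + 6³ + 4³ = 496
496 → 4³ + 9³ + 6³ = 1009
1009 → 1³ + 0³ + 0³ + 9³ = 730
730 → 7³ + 3³ + 0³ = 370
370 → 3³ + 7³ + 0³ = 370  — 370 already seen; the sequence cycles without reaching 1.

not 3-happy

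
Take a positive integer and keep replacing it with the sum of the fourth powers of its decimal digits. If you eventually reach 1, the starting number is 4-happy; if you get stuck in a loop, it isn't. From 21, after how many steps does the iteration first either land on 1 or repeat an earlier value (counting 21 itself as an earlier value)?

21 → 2⁴ + 1⁴ = 16 + 1 = 17
17 → 1⁴ + 7⁴ = 1 + 2401 = 2402
2402 → 2⁴ + 4⁴ + 0⁴ + 2⁴ = 16 + 256 + 0 + 16 = 288
288 → 2⁴ + 8⁴ + 8⁴ = 16 + 4096 + 4096 = 8208
8208 → 8⁴ + 2⁴ + 0⁴ + 8⁴ = 4096 + 16 + 0 + 4096 = 8208  — 8208 repeats.
That took 5 steps.

5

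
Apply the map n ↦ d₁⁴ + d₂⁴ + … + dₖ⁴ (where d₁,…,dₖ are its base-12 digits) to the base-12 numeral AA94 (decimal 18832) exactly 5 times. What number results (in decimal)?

17042

18832 = (10,10,9,4)_12 → 10⁴ + 10⁴ + 9⁴ + 4⁴ = 10000 + 10000 + 6561 + 256 = 26817
26817 = (1,3,6,2,9)_12 → 1⁴ + 3⁴ + 6⁴ + 2⁴ + 9⁴ = 1 + 81 + 1296 + 16 + 6561 = 7955
7955 = (4,7,2,11)_12 → 4⁴ + 7⁴ + 2⁴ + 11⁴ = 256 + 2401 + 16 + 14641 = 17314
17314 = (10,0,2,10)_12 → 10⁴ + 0⁴ + 2⁴ + 10⁴ = 10000 + 0 + 16 + 10000 = 20016
20016 = (11,7,0,0)_12 → 11⁴ + 7⁴ + 0⁴ + 0⁴ = 14641 + 2401 + 0 + 0 = 17042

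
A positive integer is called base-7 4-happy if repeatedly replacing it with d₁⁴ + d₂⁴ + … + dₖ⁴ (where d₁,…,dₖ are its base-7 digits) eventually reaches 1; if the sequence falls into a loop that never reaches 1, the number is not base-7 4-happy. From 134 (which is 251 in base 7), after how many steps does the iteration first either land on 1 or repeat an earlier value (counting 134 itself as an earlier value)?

6

134 = (2,5,1)_7 → 2⁴ + 5⁴ + 1⁴ = 16 + 625 + 1 = 642
642 = (1,6,0,5)_7 → 1⁴ + 6⁴ + 0⁴ + 5⁴ = 1 + 1296 + 0 + 625 = 1922
1922 = (5,4,1,4)_7 → 5⁴ + 4⁴ + 1⁴ + 4⁴ = 625 + 256 + 1 + 256 = 1138
1138 = (3,2,1,4)_7 → 3⁴ + 2⁴ + 1⁴ + 4⁴ = 81 + 16 + 1 + 256 = 354
354 = (1,0,1,4)_7 → 1⁴ + 0⁴ + 1⁴ + 4⁴ = 1 + 0 + 1 + 256 = 258
258 = (5,1,6)_7 → 5⁴ + 1⁴ + 6⁴ = 625 + 1 + 1296 = 1922  — 1922 repeats.
That took 6 steps.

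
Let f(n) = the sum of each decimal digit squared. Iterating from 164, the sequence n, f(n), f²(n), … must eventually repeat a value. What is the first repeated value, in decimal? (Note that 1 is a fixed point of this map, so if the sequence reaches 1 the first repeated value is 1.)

164 → 1² + 6² + 4² = 53
53 → 5² + 3² = 34
34 → 3² + 4² = 25
25 → 2² + 5² = 29
29 → 2² + 9² = 85
85 → 8² + 5² = 89
89 → 8² + 9² = 145
145 → 1² + 4² + 5² = 42
42 → 4² + 2² = 20
20 → 2² + 0² = 4
4 → 4² = 16
16 → 1² + 6² = 37
37 → 3² + 7² = 58
58 → 5² + 8² = 89  — 89 already appeared earlier.

89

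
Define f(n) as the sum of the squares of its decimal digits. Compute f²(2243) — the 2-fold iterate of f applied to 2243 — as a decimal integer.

18

2243 → 2² + 2² + 4² + 3² = 33
33 → 3² + 3² = 18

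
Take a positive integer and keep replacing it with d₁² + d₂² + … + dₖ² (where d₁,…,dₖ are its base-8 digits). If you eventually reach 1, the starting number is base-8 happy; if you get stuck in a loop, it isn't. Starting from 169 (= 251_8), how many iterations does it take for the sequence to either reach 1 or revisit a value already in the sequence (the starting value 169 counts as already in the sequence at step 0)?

169 = (2,5,1)_8 → 2² + 5² + 1² = 30
30 = (3,6)_8 → 3² + 6² = 45
45 = (5,5)_8 → 5² + 5² = 50
50 = (6,2)_8 → 6² + 2² = 40
40 = (5,0)_8 → 5² + 0² = 25
25 = (3,1)_8 → 3² + 1² = 10
10 = (1,2)_8 → 1² + 2² = 5
5 = (5)_8 → 5² = 25  — 25 repeats.
That took 8 steps.

8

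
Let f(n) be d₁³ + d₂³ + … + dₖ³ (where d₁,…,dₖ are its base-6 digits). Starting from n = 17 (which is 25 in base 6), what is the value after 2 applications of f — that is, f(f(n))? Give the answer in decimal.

92

17 = (2,5)_6 → 2³ + 5³ = 8 + 125 = 133
133 = (3,4,1)_6 → 3³ + 4³ + 1³ = 27 + 64 + 1 = 92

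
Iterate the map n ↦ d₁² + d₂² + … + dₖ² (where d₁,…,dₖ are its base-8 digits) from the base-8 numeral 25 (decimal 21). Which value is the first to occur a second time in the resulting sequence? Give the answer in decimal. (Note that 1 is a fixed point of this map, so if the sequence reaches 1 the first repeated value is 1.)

20

21 = (2,5)_8 → 2² + 5² = 29
29 = (3,5)_8 → 3² + 5² = 34
34 = (4,2)_8 → 4² + 2² = 20
20 = (2,4)_8 → 2² + 4² = 20  — 20 already appeared earlier.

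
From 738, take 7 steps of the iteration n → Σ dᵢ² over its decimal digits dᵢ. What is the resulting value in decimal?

738 → 7² + 3² + 8² = 49 + 9 + 64 = 122
122 → 1² + 2² + 2² = 1 + 4 + 4 = 9
9 → 9² = 81
81 → 8² + 1² = 64 + 1 = 65
65 → 6² + 5² = 36 + 25 = 61
61 → 6² + 1² = 36 + 1 = 37
37 → 3² + 7² = 9 + 49 = 58

58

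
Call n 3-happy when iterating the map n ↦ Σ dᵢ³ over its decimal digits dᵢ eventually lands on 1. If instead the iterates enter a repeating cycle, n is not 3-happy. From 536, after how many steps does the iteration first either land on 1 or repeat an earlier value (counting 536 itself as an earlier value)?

536 → 5³ + 3³ + 6³ = 368
368 → 3³ + 6³ + 8³ = 755
755 → 7³ + 5³ + 5³ = 593
593 → 5³ + 9³ + 3³ = 881
881 → 8³ + 8³ + 1³ = 1025
1025 → 1³ + 0³ + 2³ + 5³ = 134
134 → 1³ + 3³ + 4³ = 92
92 → 9³ + 2³ = 737
737 → 7³ + 3³ + 7³ = 713
713 → 7³ + 1³ + 3³ = 371
371 → 3³ + 7³ + 1³ = 371  — 371 repeats.
That took 11 steps.

11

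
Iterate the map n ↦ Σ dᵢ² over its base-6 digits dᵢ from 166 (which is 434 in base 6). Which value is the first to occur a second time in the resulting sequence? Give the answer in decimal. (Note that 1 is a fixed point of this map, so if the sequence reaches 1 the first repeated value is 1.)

41

166 = (4,3,4)_6 → 4² + 3² + 4² = 16 + 9 + 16 = 41
41 = (1,0,5)_6 → 1² + 0² + 5² = 1 + 0 + 25 = 26
26 = (4,2)_6 → 4² + 2² = 16 + 4 = 20
20 = (3,2)_6 → 3² + 2² = 9 + 4 = 13
13 = (2,1)_6 → 2² + 1² = 4 + 1 = 5
5 = (5)_6 → 5² = 25
25 = (4,1)_6 → 4² + 1² = 16 + 1 = 17
17 = (2,5)_6 → 2² + 5² = 4 + 25 = 29
29 = (4,5)_6 → 4² + 5² = 16 + 25 = 41  — 41 already appeared earlier.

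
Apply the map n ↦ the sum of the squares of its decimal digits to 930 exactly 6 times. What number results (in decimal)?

58

930 → 9² + 3² + 0² = 90
90 → 9² + 0² = 81
81 → 8² + 1² = 65
65 → 6² + 5² = 61
61 → 6² + 1² = 37
37 → 3² + 7² = 58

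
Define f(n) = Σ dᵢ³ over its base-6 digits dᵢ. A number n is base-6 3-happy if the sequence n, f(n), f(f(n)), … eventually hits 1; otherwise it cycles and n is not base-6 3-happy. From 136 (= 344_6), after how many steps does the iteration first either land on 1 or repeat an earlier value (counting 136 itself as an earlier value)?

136 = (3,4,4)_6 → 3³ + 4³ + 4³ = 27 + 64 + 64 = 155
155 = (4,1,5)_6 → 4³ + 1³ + 5³ = 64 + 1 + 125 = 190
190 = (5,1,4)_6 → 5³ + 1³ + 4³ = 125 + 1 + 64 = 190  — 190 repeats.
That took 3 steps.

3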